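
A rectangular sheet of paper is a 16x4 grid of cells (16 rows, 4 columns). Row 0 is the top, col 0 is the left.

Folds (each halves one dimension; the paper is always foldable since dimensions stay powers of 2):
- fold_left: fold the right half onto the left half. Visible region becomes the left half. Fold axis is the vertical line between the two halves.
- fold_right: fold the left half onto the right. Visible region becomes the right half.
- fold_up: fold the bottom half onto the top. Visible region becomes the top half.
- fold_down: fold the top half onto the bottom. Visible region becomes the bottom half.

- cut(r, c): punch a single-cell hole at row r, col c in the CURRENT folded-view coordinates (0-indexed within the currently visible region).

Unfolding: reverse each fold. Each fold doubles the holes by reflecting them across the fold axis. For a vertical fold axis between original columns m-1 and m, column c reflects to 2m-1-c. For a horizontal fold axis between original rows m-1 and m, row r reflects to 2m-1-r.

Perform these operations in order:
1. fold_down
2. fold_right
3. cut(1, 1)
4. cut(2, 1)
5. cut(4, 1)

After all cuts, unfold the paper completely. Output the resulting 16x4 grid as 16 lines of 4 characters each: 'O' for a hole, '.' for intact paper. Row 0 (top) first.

Answer: ....
....
....
O..O
....
O..O
O..O
....
....
O..O
O..O
....
O..O
....
....
....

Derivation:
Op 1 fold_down: fold axis h@8; visible region now rows[8,16) x cols[0,4) = 8x4
Op 2 fold_right: fold axis v@2; visible region now rows[8,16) x cols[2,4) = 8x2
Op 3 cut(1, 1): punch at orig (9,3); cuts so far [(9, 3)]; region rows[8,16) x cols[2,4) = 8x2
Op 4 cut(2, 1): punch at orig (10,3); cuts so far [(9, 3), (10, 3)]; region rows[8,16) x cols[2,4) = 8x2
Op 5 cut(4, 1): punch at orig (12,3); cuts so far [(9, 3), (10, 3), (12, 3)]; region rows[8,16) x cols[2,4) = 8x2
Unfold 1 (reflect across v@2): 6 holes -> [(9, 0), (9, 3), (10, 0), (10, 3), (12, 0), (12, 3)]
Unfold 2 (reflect across h@8): 12 holes -> [(3, 0), (3, 3), (5, 0), (5, 3), (6, 0), (6, 3), (9, 0), (9, 3), (10, 0), (10, 3), (12, 0), (12, 3)]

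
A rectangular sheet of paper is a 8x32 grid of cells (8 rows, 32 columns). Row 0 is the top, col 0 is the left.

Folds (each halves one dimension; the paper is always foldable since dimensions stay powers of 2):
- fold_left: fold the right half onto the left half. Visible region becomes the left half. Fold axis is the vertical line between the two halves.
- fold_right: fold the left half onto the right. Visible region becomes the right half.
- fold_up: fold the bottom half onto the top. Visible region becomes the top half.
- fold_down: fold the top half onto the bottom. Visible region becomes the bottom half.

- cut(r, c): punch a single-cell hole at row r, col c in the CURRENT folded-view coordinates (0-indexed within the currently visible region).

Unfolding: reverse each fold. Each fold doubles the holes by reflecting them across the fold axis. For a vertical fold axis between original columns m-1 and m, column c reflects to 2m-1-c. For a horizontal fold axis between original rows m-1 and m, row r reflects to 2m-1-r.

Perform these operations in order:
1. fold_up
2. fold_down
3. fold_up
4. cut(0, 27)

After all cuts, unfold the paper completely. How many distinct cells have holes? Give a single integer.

Answer: 8

Derivation:
Op 1 fold_up: fold axis h@4; visible region now rows[0,4) x cols[0,32) = 4x32
Op 2 fold_down: fold axis h@2; visible region now rows[2,4) x cols[0,32) = 2x32
Op 3 fold_up: fold axis h@3; visible region now rows[2,3) x cols[0,32) = 1x32
Op 4 cut(0, 27): punch at orig (2,27); cuts so far [(2, 27)]; region rows[2,3) x cols[0,32) = 1x32
Unfold 1 (reflect across h@3): 2 holes -> [(2, 27), (3, 27)]
Unfold 2 (reflect across h@2): 4 holes -> [(0, 27), (1, 27), (2, 27), (3, 27)]
Unfold 3 (reflect across h@4): 8 holes -> [(0, 27), (1, 27), (2, 27), (3, 27), (4, 27), (5, 27), (6, 27), (7, 27)]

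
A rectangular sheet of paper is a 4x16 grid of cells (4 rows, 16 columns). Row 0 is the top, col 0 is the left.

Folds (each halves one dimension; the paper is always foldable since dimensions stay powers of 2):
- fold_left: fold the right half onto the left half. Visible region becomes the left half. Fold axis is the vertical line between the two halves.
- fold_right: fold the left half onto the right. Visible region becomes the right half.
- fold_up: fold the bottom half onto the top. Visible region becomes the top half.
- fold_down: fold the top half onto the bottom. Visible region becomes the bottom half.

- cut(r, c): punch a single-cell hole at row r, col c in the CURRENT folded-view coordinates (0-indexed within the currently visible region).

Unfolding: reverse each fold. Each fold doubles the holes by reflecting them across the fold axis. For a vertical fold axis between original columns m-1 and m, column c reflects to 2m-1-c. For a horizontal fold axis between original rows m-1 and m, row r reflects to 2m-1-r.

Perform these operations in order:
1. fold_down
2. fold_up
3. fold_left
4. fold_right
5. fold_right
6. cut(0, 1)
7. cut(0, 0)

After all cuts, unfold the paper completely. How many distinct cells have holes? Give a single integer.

Op 1 fold_down: fold axis h@2; visible region now rows[2,4) x cols[0,16) = 2x16
Op 2 fold_up: fold axis h@3; visible region now rows[2,3) x cols[0,16) = 1x16
Op 3 fold_left: fold axis v@8; visible region now rows[2,3) x cols[0,8) = 1x8
Op 4 fold_right: fold axis v@4; visible region now rows[2,3) x cols[4,8) = 1x4
Op 5 fold_right: fold axis v@6; visible region now rows[2,3) x cols[6,8) = 1x2
Op 6 cut(0, 1): punch at orig (2,7); cuts so far [(2, 7)]; region rows[2,3) x cols[6,8) = 1x2
Op 7 cut(0, 0): punch at orig (2,6); cuts so far [(2, 6), (2, 7)]; region rows[2,3) x cols[6,8) = 1x2
Unfold 1 (reflect across v@6): 4 holes -> [(2, 4), (2, 5), (2, 6), (2, 7)]
Unfold 2 (reflect across v@4): 8 holes -> [(2, 0), (2, 1), (2, 2), (2, 3), (2, 4), (2, 5), (2, 6), (2, 7)]
Unfold 3 (reflect across v@8): 16 holes -> [(2, 0), (2, 1), (2, 2), (2, 3), (2, 4), (2, 5), (2, 6), (2, 7), (2, 8), (2, 9), (2, 10), (2, 11), (2, 12), (2, 13), (2, 14), (2, 15)]
Unfold 4 (reflect across h@3): 32 holes -> [(2, 0), (2, 1), (2, 2), (2, 3), (2, 4), (2, 5), (2, 6), (2, 7), (2, 8), (2, 9), (2, 10), (2, 11), (2, 12), (2, 13), (2, 14), (2, 15), (3, 0), (3, 1), (3, 2), (3, 3), (3, 4), (3, 5), (3, 6), (3, 7), (3, 8), (3, 9), (3, 10), (3, 11), (3, 12), (3, 13), (3, 14), (3, 15)]
Unfold 5 (reflect across h@2): 64 holes -> [(0, 0), (0, 1), (0, 2), (0, 3), (0, 4), (0, 5), (0, 6), (0, 7), (0, 8), (0, 9), (0, 10), (0, 11), (0, 12), (0, 13), (0, 14), (0, 15), (1, 0), (1, 1), (1, 2), (1, 3), (1, 4), (1, 5), (1, 6), (1, 7), (1, 8), (1, 9), (1, 10), (1, 11), (1, 12), (1, 13), (1, 14), (1, 15), (2, 0), (2, 1), (2, 2), (2, 3), (2, 4), (2, 5), (2, 6), (2, 7), (2, 8), (2, 9), (2, 10), (2, 11), (2, 12), (2, 13), (2, 14), (2, 15), (3, 0), (3, 1), (3, 2), (3, 3), (3, 4), (3, 5), (3, 6), (3, 7), (3, 8), (3, 9), (3, 10), (3, 11), (3, 12), (3, 13), (3, 14), (3, 15)]

Answer: 64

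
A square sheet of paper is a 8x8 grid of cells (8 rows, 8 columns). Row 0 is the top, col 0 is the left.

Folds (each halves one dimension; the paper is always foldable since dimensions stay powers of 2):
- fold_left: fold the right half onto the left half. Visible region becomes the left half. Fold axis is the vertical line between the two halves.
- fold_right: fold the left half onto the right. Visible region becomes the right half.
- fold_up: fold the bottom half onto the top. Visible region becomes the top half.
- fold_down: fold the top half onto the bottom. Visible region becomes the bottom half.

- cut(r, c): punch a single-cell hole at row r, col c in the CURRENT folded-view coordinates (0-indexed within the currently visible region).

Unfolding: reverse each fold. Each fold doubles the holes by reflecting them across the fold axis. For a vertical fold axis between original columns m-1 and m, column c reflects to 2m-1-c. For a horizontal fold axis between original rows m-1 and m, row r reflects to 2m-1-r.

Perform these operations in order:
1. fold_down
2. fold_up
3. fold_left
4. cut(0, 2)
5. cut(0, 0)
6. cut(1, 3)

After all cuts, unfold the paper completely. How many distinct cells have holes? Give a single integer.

Answer: 24

Derivation:
Op 1 fold_down: fold axis h@4; visible region now rows[4,8) x cols[0,8) = 4x8
Op 2 fold_up: fold axis h@6; visible region now rows[4,6) x cols[0,8) = 2x8
Op 3 fold_left: fold axis v@4; visible region now rows[4,6) x cols[0,4) = 2x4
Op 4 cut(0, 2): punch at orig (4,2); cuts so far [(4, 2)]; region rows[4,6) x cols[0,4) = 2x4
Op 5 cut(0, 0): punch at orig (4,0); cuts so far [(4, 0), (4, 2)]; region rows[4,6) x cols[0,4) = 2x4
Op 6 cut(1, 3): punch at orig (5,3); cuts so far [(4, 0), (4, 2), (5, 3)]; region rows[4,6) x cols[0,4) = 2x4
Unfold 1 (reflect across v@4): 6 holes -> [(4, 0), (4, 2), (4, 5), (4, 7), (5, 3), (5, 4)]
Unfold 2 (reflect across h@6): 12 holes -> [(4, 0), (4, 2), (4, 5), (4, 7), (5, 3), (5, 4), (6, 3), (6, 4), (7, 0), (7, 2), (7, 5), (7, 7)]
Unfold 3 (reflect across h@4): 24 holes -> [(0, 0), (0, 2), (0, 5), (0, 7), (1, 3), (1, 4), (2, 3), (2, 4), (3, 0), (3, 2), (3, 5), (3, 7), (4, 0), (4, 2), (4, 5), (4, 7), (5, 3), (5, 4), (6, 3), (6, 4), (7, 0), (7, 2), (7, 5), (7, 7)]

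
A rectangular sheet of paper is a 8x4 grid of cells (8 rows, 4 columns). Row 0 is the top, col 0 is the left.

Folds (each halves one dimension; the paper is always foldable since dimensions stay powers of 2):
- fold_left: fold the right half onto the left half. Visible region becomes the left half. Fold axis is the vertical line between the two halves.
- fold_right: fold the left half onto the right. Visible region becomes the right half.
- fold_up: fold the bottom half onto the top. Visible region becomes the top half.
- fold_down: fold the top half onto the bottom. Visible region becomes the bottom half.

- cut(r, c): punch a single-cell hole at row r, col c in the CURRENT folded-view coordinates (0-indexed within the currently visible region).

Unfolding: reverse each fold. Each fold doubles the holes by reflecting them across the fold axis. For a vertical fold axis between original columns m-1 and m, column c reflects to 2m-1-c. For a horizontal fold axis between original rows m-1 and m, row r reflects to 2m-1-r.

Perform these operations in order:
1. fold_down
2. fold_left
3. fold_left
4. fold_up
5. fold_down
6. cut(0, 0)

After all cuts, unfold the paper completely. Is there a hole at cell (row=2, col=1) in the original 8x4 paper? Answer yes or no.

Answer: yes

Derivation:
Op 1 fold_down: fold axis h@4; visible region now rows[4,8) x cols[0,4) = 4x4
Op 2 fold_left: fold axis v@2; visible region now rows[4,8) x cols[0,2) = 4x2
Op 3 fold_left: fold axis v@1; visible region now rows[4,8) x cols[0,1) = 4x1
Op 4 fold_up: fold axis h@6; visible region now rows[4,6) x cols[0,1) = 2x1
Op 5 fold_down: fold axis h@5; visible region now rows[5,6) x cols[0,1) = 1x1
Op 6 cut(0, 0): punch at orig (5,0); cuts so far [(5, 0)]; region rows[5,6) x cols[0,1) = 1x1
Unfold 1 (reflect across h@5): 2 holes -> [(4, 0), (5, 0)]
Unfold 2 (reflect across h@6): 4 holes -> [(4, 0), (5, 0), (6, 0), (7, 0)]
Unfold 3 (reflect across v@1): 8 holes -> [(4, 0), (4, 1), (5, 0), (5, 1), (6, 0), (6, 1), (7, 0), (7, 1)]
Unfold 4 (reflect across v@2): 16 holes -> [(4, 0), (4, 1), (4, 2), (4, 3), (5, 0), (5, 1), (5, 2), (5, 3), (6, 0), (6, 1), (6, 2), (6, 3), (7, 0), (7, 1), (7, 2), (7, 3)]
Unfold 5 (reflect across h@4): 32 holes -> [(0, 0), (0, 1), (0, 2), (0, 3), (1, 0), (1, 1), (1, 2), (1, 3), (2, 0), (2, 1), (2, 2), (2, 3), (3, 0), (3, 1), (3, 2), (3, 3), (4, 0), (4, 1), (4, 2), (4, 3), (5, 0), (5, 1), (5, 2), (5, 3), (6, 0), (6, 1), (6, 2), (6, 3), (7, 0), (7, 1), (7, 2), (7, 3)]
Holes: [(0, 0), (0, 1), (0, 2), (0, 3), (1, 0), (1, 1), (1, 2), (1, 3), (2, 0), (2, 1), (2, 2), (2, 3), (3, 0), (3, 1), (3, 2), (3, 3), (4, 0), (4, 1), (4, 2), (4, 3), (5, 0), (5, 1), (5, 2), (5, 3), (6, 0), (6, 1), (6, 2), (6, 3), (7, 0), (7, 1), (7, 2), (7, 3)]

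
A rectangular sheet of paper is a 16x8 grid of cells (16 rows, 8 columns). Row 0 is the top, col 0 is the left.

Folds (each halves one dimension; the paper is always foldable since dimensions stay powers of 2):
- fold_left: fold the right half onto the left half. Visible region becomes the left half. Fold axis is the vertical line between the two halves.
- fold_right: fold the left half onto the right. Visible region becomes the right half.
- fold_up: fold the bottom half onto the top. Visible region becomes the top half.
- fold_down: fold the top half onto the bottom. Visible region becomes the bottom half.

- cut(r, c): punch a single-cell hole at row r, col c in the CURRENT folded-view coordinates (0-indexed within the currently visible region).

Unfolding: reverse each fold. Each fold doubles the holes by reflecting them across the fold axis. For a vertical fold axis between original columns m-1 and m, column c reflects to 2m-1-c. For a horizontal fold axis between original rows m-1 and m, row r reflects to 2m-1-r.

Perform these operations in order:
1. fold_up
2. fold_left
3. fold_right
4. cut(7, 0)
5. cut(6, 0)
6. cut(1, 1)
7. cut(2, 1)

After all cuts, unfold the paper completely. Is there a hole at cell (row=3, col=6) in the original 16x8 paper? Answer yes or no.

Answer: no

Derivation:
Op 1 fold_up: fold axis h@8; visible region now rows[0,8) x cols[0,8) = 8x8
Op 2 fold_left: fold axis v@4; visible region now rows[0,8) x cols[0,4) = 8x4
Op 3 fold_right: fold axis v@2; visible region now rows[0,8) x cols[2,4) = 8x2
Op 4 cut(7, 0): punch at orig (7,2); cuts so far [(7, 2)]; region rows[0,8) x cols[2,4) = 8x2
Op 5 cut(6, 0): punch at orig (6,2); cuts so far [(6, 2), (7, 2)]; region rows[0,8) x cols[2,4) = 8x2
Op 6 cut(1, 1): punch at orig (1,3); cuts so far [(1, 3), (6, 2), (7, 2)]; region rows[0,8) x cols[2,4) = 8x2
Op 7 cut(2, 1): punch at orig (2,3); cuts so far [(1, 3), (2, 3), (6, 2), (7, 2)]; region rows[0,8) x cols[2,4) = 8x2
Unfold 1 (reflect across v@2): 8 holes -> [(1, 0), (1, 3), (2, 0), (2, 3), (6, 1), (6, 2), (7, 1), (7, 2)]
Unfold 2 (reflect across v@4): 16 holes -> [(1, 0), (1, 3), (1, 4), (1, 7), (2, 0), (2, 3), (2, 4), (2, 7), (6, 1), (6, 2), (6, 5), (6, 6), (7, 1), (7, 2), (7, 5), (7, 6)]
Unfold 3 (reflect across h@8): 32 holes -> [(1, 0), (1, 3), (1, 4), (1, 7), (2, 0), (2, 3), (2, 4), (2, 7), (6, 1), (6, 2), (6, 5), (6, 6), (7, 1), (7, 2), (7, 5), (7, 6), (8, 1), (8, 2), (8, 5), (8, 6), (9, 1), (9, 2), (9, 5), (9, 6), (13, 0), (13, 3), (13, 4), (13, 7), (14, 0), (14, 3), (14, 4), (14, 7)]
Holes: [(1, 0), (1, 3), (1, 4), (1, 7), (2, 0), (2, 3), (2, 4), (2, 7), (6, 1), (6, 2), (6, 5), (6, 6), (7, 1), (7, 2), (7, 5), (7, 6), (8, 1), (8, 2), (8, 5), (8, 6), (9, 1), (9, 2), (9, 5), (9, 6), (13, 0), (13, 3), (13, 4), (13, 7), (14, 0), (14, 3), (14, 4), (14, 7)]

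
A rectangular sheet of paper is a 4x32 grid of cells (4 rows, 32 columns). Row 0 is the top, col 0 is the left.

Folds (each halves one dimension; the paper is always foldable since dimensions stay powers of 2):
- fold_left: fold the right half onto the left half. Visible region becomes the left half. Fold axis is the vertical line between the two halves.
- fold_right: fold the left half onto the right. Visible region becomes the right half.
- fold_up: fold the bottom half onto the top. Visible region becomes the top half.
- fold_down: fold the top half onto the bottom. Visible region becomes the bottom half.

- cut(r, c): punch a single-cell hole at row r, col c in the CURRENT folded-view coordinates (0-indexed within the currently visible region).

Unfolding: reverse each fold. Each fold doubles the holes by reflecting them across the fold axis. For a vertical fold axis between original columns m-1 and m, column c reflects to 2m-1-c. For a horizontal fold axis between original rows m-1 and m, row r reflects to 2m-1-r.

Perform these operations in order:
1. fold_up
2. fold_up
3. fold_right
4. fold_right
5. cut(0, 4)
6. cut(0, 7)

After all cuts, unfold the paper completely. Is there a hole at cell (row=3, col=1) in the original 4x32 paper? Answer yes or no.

Op 1 fold_up: fold axis h@2; visible region now rows[0,2) x cols[0,32) = 2x32
Op 2 fold_up: fold axis h@1; visible region now rows[0,1) x cols[0,32) = 1x32
Op 3 fold_right: fold axis v@16; visible region now rows[0,1) x cols[16,32) = 1x16
Op 4 fold_right: fold axis v@24; visible region now rows[0,1) x cols[24,32) = 1x8
Op 5 cut(0, 4): punch at orig (0,28); cuts so far [(0, 28)]; region rows[0,1) x cols[24,32) = 1x8
Op 6 cut(0, 7): punch at orig (0,31); cuts so far [(0, 28), (0, 31)]; region rows[0,1) x cols[24,32) = 1x8
Unfold 1 (reflect across v@24): 4 holes -> [(0, 16), (0, 19), (0, 28), (0, 31)]
Unfold 2 (reflect across v@16): 8 holes -> [(0, 0), (0, 3), (0, 12), (0, 15), (0, 16), (0, 19), (0, 28), (0, 31)]
Unfold 3 (reflect across h@1): 16 holes -> [(0, 0), (0, 3), (0, 12), (0, 15), (0, 16), (0, 19), (0, 28), (0, 31), (1, 0), (1, 3), (1, 12), (1, 15), (1, 16), (1, 19), (1, 28), (1, 31)]
Unfold 4 (reflect across h@2): 32 holes -> [(0, 0), (0, 3), (0, 12), (0, 15), (0, 16), (0, 19), (0, 28), (0, 31), (1, 0), (1, 3), (1, 12), (1, 15), (1, 16), (1, 19), (1, 28), (1, 31), (2, 0), (2, 3), (2, 12), (2, 15), (2, 16), (2, 19), (2, 28), (2, 31), (3, 0), (3, 3), (3, 12), (3, 15), (3, 16), (3, 19), (3, 28), (3, 31)]
Holes: [(0, 0), (0, 3), (0, 12), (0, 15), (0, 16), (0, 19), (0, 28), (0, 31), (1, 0), (1, 3), (1, 12), (1, 15), (1, 16), (1, 19), (1, 28), (1, 31), (2, 0), (2, 3), (2, 12), (2, 15), (2, 16), (2, 19), (2, 28), (2, 31), (3, 0), (3, 3), (3, 12), (3, 15), (3, 16), (3, 19), (3, 28), (3, 31)]

Answer: no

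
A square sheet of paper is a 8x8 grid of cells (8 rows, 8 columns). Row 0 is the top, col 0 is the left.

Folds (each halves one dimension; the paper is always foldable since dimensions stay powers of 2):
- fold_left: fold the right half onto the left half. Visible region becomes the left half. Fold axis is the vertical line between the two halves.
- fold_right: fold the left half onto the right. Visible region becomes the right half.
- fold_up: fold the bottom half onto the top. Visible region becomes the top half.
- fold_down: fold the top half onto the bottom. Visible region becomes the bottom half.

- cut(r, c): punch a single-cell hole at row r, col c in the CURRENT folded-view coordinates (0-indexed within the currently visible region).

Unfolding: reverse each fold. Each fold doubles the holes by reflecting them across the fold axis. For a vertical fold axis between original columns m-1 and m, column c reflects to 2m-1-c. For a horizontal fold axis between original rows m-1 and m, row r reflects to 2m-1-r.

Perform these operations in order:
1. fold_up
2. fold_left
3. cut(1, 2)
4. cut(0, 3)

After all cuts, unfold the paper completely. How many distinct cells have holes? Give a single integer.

Answer: 8

Derivation:
Op 1 fold_up: fold axis h@4; visible region now rows[0,4) x cols[0,8) = 4x8
Op 2 fold_left: fold axis v@4; visible region now rows[0,4) x cols[0,4) = 4x4
Op 3 cut(1, 2): punch at orig (1,2); cuts so far [(1, 2)]; region rows[0,4) x cols[0,4) = 4x4
Op 4 cut(0, 3): punch at orig (0,3); cuts so far [(0, 3), (1, 2)]; region rows[0,4) x cols[0,4) = 4x4
Unfold 1 (reflect across v@4): 4 holes -> [(0, 3), (0, 4), (1, 2), (1, 5)]
Unfold 2 (reflect across h@4): 8 holes -> [(0, 3), (0, 4), (1, 2), (1, 5), (6, 2), (6, 5), (7, 3), (7, 4)]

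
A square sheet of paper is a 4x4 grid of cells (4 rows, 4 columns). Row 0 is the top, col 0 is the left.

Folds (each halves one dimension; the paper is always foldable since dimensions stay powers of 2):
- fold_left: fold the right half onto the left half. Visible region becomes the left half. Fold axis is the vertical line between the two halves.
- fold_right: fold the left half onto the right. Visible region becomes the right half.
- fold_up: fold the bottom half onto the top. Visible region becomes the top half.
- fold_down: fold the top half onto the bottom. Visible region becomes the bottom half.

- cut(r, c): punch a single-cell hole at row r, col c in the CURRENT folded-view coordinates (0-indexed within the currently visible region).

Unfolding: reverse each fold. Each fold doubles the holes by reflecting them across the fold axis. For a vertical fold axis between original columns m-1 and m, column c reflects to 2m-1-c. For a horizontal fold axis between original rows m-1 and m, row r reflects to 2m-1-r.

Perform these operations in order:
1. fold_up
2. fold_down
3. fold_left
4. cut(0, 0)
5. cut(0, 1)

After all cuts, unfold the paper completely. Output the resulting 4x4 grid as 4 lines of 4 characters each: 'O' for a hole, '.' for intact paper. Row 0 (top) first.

Op 1 fold_up: fold axis h@2; visible region now rows[0,2) x cols[0,4) = 2x4
Op 2 fold_down: fold axis h@1; visible region now rows[1,2) x cols[0,4) = 1x4
Op 3 fold_left: fold axis v@2; visible region now rows[1,2) x cols[0,2) = 1x2
Op 4 cut(0, 0): punch at orig (1,0); cuts so far [(1, 0)]; region rows[1,2) x cols[0,2) = 1x2
Op 5 cut(0, 1): punch at orig (1,1); cuts so far [(1, 0), (1, 1)]; region rows[1,2) x cols[0,2) = 1x2
Unfold 1 (reflect across v@2): 4 holes -> [(1, 0), (1, 1), (1, 2), (1, 3)]
Unfold 2 (reflect across h@1): 8 holes -> [(0, 0), (0, 1), (0, 2), (0, 3), (1, 0), (1, 1), (1, 2), (1, 3)]
Unfold 3 (reflect across h@2): 16 holes -> [(0, 0), (0, 1), (0, 2), (0, 3), (1, 0), (1, 1), (1, 2), (1, 3), (2, 0), (2, 1), (2, 2), (2, 3), (3, 0), (3, 1), (3, 2), (3, 3)]

Answer: OOOO
OOOO
OOOO
OOOO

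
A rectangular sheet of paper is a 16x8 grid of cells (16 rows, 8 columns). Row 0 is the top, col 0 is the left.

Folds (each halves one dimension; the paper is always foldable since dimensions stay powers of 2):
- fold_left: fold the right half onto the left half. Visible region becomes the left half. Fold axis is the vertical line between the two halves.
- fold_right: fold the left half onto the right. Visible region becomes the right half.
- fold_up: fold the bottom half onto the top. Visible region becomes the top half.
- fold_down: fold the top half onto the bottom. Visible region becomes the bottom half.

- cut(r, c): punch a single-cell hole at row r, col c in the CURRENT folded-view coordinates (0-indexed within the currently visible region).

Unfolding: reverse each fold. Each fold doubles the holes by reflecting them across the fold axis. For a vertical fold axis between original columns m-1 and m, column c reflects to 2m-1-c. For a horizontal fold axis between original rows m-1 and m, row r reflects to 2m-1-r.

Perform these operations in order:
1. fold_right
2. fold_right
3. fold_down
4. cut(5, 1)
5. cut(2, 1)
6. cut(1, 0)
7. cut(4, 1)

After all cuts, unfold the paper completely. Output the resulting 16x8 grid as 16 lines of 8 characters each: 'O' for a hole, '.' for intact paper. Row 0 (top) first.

Op 1 fold_right: fold axis v@4; visible region now rows[0,16) x cols[4,8) = 16x4
Op 2 fold_right: fold axis v@6; visible region now rows[0,16) x cols[6,8) = 16x2
Op 3 fold_down: fold axis h@8; visible region now rows[8,16) x cols[6,8) = 8x2
Op 4 cut(5, 1): punch at orig (13,7); cuts so far [(13, 7)]; region rows[8,16) x cols[6,8) = 8x2
Op 5 cut(2, 1): punch at orig (10,7); cuts so far [(10, 7), (13, 7)]; region rows[8,16) x cols[6,8) = 8x2
Op 6 cut(1, 0): punch at orig (9,6); cuts so far [(9, 6), (10, 7), (13, 7)]; region rows[8,16) x cols[6,8) = 8x2
Op 7 cut(4, 1): punch at orig (12,7); cuts so far [(9, 6), (10, 7), (12, 7), (13, 7)]; region rows[8,16) x cols[6,8) = 8x2
Unfold 1 (reflect across h@8): 8 holes -> [(2, 7), (3, 7), (5, 7), (6, 6), (9, 6), (10, 7), (12, 7), (13, 7)]
Unfold 2 (reflect across v@6): 16 holes -> [(2, 4), (2, 7), (3, 4), (3, 7), (5, 4), (5, 7), (6, 5), (6, 6), (9, 5), (9, 6), (10, 4), (10, 7), (12, 4), (12, 7), (13, 4), (13, 7)]
Unfold 3 (reflect across v@4): 32 holes -> [(2, 0), (2, 3), (2, 4), (2, 7), (3, 0), (3, 3), (3, 4), (3, 7), (5, 0), (5, 3), (5, 4), (5, 7), (6, 1), (6, 2), (6, 5), (6, 6), (9, 1), (9, 2), (9, 5), (9, 6), (10, 0), (10, 3), (10, 4), (10, 7), (12, 0), (12, 3), (12, 4), (12, 7), (13, 0), (13, 3), (13, 4), (13, 7)]

Answer: ........
........
O..OO..O
O..OO..O
........
O..OO..O
.OO..OO.
........
........
.OO..OO.
O..OO..O
........
O..OO..O
O..OO..O
........
........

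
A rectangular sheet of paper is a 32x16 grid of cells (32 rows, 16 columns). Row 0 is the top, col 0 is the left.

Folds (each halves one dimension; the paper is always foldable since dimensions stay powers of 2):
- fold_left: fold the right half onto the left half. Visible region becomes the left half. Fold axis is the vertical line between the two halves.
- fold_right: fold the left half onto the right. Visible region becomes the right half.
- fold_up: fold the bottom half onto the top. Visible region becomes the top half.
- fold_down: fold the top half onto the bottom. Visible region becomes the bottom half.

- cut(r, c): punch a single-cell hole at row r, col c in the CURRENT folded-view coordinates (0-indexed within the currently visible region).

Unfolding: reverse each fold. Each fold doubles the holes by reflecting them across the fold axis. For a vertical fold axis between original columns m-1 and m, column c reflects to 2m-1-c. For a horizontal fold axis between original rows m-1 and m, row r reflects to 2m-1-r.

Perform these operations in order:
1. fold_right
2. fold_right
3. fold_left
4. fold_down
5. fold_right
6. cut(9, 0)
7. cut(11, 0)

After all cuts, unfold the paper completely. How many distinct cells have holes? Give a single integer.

Answer: 64

Derivation:
Op 1 fold_right: fold axis v@8; visible region now rows[0,32) x cols[8,16) = 32x8
Op 2 fold_right: fold axis v@12; visible region now rows[0,32) x cols[12,16) = 32x4
Op 3 fold_left: fold axis v@14; visible region now rows[0,32) x cols[12,14) = 32x2
Op 4 fold_down: fold axis h@16; visible region now rows[16,32) x cols[12,14) = 16x2
Op 5 fold_right: fold axis v@13; visible region now rows[16,32) x cols[13,14) = 16x1
Op 6 cut(9, 0): punch at orig (25,13); cuts so far [(25, 13)]; region rows[16,32) x cols[13,14) = 16x1
Op 7 cut(11, 0): punch at orig (27,13); cuts so far [(25, 13), (27, 13)]; region rows[16,32) x cols[13,14) = 16x1
Unfold 1 (reflect across v@13): 4 holes -> [(25, 12), (25, 13), (27, 12), (27, 13)]
Unfold 2 (reflect across h@16): 8 holes -> [(4, 12), (4, 13), (6, 12), (6, 13), (25, 12), (25, 13), (27, 12), (27, 13)]
Unfold 3 (reflect across v@14): 16 holes -> [(4, 12), (4, 13), (4, 14), (4, 15), (6, 12), (6, 13), (6, 14), (6, 15), (25, 12), (25, 13), (25, 14), (25, 15), (27, 12), (27, 13), (27, 14), (27, 15)]
Unfold 4 (reflect across v@12): 32 holes -> [(4, 8), (4, 9), (4, 10), (4, 11), (4, 12), (4, 13), (4, 14), (4, 15), (6, 8), (6, 9), (6, 10), (6, 11), (6, 12), (6, 13), (6, 14), (6, 15), (25, 8), (25, 9), (25, 10), (25, 11), (25, 12), (25, 13), (25, 14), (25, 15), (27, 8), (27, 9), (27, 10), (27, 11), (27, 12), (27, 13), (27, 14), (27, 15)]
Unfold 5 (reflect across v@8): 64 holes -> [(4, 0), (4, 1), (4, 2), (4, 3), (4, 4), (4, 5), (4, 6), (4, 7), (4, 8), (4, 9), (4, 10), (4, 11), (4, 12), (4, 13), (4, 14), (4, 15), (6, 0), (6, 1), (6, 2), (6, 3), (6, 4), (6, 5), (6, 6), (6, 7), (6, 8), (6, 9), (6, 10), (6, 11), (6, 12), (6, 13), (6, 14), (6, 15), (25, 0), (25, 1), (25, 2), (25, 3), (25, 4), (25, 5), (25, 6), (25, 7), (25, 8), (25, 9), (25, 10), (25, 11), (25, 12), (25, 13), (25, 14), (25, 15), (27, 0), (27, 1), (27, 2), (27, 3), (27, 4), (27, 5), (27, 6), (27, 7), (27, 8), (27, 9), (27, 10), (27, 11), (27, 12), (27, 13), (27, 14), (27, 15)]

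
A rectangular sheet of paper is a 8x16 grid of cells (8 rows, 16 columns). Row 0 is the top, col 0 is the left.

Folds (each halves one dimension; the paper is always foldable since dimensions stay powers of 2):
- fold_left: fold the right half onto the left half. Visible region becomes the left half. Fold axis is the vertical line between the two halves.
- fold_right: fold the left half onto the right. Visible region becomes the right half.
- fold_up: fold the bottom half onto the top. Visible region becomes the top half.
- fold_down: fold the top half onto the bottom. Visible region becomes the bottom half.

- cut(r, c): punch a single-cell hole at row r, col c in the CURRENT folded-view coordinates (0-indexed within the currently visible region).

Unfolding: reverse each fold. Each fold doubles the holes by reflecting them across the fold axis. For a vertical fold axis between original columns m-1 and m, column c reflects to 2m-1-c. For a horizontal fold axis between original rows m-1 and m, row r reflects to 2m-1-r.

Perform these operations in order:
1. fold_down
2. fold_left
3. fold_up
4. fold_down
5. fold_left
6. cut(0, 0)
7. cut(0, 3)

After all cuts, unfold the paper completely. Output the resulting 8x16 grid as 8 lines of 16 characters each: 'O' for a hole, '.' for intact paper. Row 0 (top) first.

Op 1 fold_down: fold axis h@4; visible region now rows[4,8) x cols[0,16) = 4x16
Op 2 fold_left: fold axis v@8; visible region now rows[4,8) x cols[0,8) = 4x8
Op 3 fold_up: fold axis h@6; visible region now rows[4,6) x cols[0,8) = 2x8
Op 4 fold_down: fold axis h@5; visible region now rows[5,6) x cols[0,8) = 1x8
Op 5 fold_left: fold axis v@4; visible region now rows[5,6) x cols[0,4) = 1x4
Op 6 cut(0, 0): punch at orig (5,0); cuts so far [(5, 0)]; region rows[5,6) x cols[0,4) = 1x4
Op 7 cut(0, 3): punch at orig (5,3); cuts so far [(5, 0), (5, 3)]; region rows[5,6) x cols[0,4) = 1x4
Unfold 1 (reflect across v@4): 4 holes -> [(5, 0), (5, 3), (5, 4), (5, 7)]
Unfold 2 (reflect across h@5): 8 holes -> [(4, 0), (4, 3), (4, 4), (4, 7), (5, 0), (5, 3), (5, 4), (5, 7)]
Unfold 3 (reflect across h@6): 16 holes -> [(4, 0), (4, 3), (4, 4), (4, 7), (5, 0), (5, 3), (5, 4), (5, 7), (6, 0), (6, 3), (6, 4), (6, 7), (7, 0), (7, 3), (7, 4), (7, 7)]
Unfold 4 (reflect across v@8): 32 holes -> [(4, 0), (4, 3), (4, 4), (4, 7), (4, 8), (4, 11), (4, 12), (4, 15), (5, 0), (5, 3), (5, 4), (5, 7), (5, 8), (5, 11), (5, 12), (5, 15), (6, 0), (6, 3), (6, 4), (6, 7), (6, 8), (6, 11), (6, 12), (6, 15), (7, 0), (7, 3), (7, 4), (7, 7), (7, 8), (7, 11), (7, 12), (7, 15)]
Unfold 5 (reflect across h@4): 64 holes -> [(0, 0), (0, 3), (0, 4), (0, 7), (0, 8), (0, 11), (0, 12), (0, 15), (1, 0), (1, 3), (1, 4), (1, 7), (1, 8), (1, 11), (1, 12), (1, 15), (2, 0), (2, 3), (2, 4), (2, 7), (2, 8), (2, 11), (2, 12), (2, 15), (3, 0), (3, 3), (3, 4), (3, 7), (3, 8), (3, 11), (3, 12), (3, 15), (4, 0), (4, 3), (4, 4), (4, 7), (4, 8), (4, 11), (4, 12), (4, 15), (5, 0), (5, 3), (5, 4), (5, 7), (5, 8), (5, 11), (5, 12), (5, 15), (6, 0), (6, 3), (6, 4), (6, 7), (6, 8), (6, 11), (6, 12), (6, 15), (7, 0), (7, 3), (7, 4), (7, 7), (7, 8), (7, 11), (7, 12), (7, 15)]

Answer: O..OO..OO..OO..O
O..OO..OO..OO..O
O..OO..OO..OO..O
O..OO..OO..OO..O
O..OO..OO..OO..O
O..OO..OO..OO..O
O..OO..OO..OO..O
O..OO..OO..OO..O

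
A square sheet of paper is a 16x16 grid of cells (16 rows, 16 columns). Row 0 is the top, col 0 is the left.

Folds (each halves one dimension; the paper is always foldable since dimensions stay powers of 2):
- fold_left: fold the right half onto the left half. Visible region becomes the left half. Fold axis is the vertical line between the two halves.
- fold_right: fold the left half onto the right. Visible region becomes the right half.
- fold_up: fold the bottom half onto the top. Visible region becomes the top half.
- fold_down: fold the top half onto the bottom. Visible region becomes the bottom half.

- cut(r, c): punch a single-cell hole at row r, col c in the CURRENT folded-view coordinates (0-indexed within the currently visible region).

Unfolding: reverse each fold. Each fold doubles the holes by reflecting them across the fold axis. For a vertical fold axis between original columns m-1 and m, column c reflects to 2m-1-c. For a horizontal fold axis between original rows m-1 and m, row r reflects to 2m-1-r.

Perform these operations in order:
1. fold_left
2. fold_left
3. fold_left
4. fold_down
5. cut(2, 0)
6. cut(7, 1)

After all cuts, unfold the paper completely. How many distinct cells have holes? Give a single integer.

Answer: 32

Derivation:
Op 1 fold_left: fold axis v@8; visible region now rows[0,16) x cols[0,8) = 16x8
Op 2 fold_left: fold axis v@4; visible region now rows[0,16) x cols[0,4) = 16x4
Op 3 fold_left: fold axis v@2; visible region now rows[0,16) x cols[0,2) = 16x2
Op 4 fold_down: fold axis h@8; visible region now rows[8,16) x cols[0,2) = 8x2
Op 5 cut(2, 0): punch at orig (10,0); cuts so far [(10, 0)]; region rows[8,16) x cols[0,2) = 8x2
Op 6 cut(7, 1): punch at orig (15,1); cuts so far [(10, 0), (15, 1)]; region rows[8,16) x cols[0,2) = 8x2
Unfold 1 (reflect across h@8): 4 holes -> [(0, 1), (5, 0), (10, 0), (15, 1)]
Unfold 2 (reflect across v@2): 8 holes -> [(0, 1), (0, 2), (5, 0), (5, 3), (10, 0), (10, 3), (15, 1), (15, 2)]
Unfold 3 (reflect across v@4): 16 holes -> [(0, 1), (0, 2), (0, 5), (0, 6), (5, 0), (5, 3), (5, 4), (5, 7), (10, 0), (10, 3), (10, 4), (10, 7), (15, 1), (15, 2), (15, 5), (15, 6)]
Unfold 4 (reflect across v@8): 32 holes -> [(0, 1), (0, 2), (0, 5), (0, 6), (0, 9), (0, 10), (0, 13), (0, 14), (5, 0), (5, 3), (5, 4), (5, 7), (5, 8), (5, 11), (5, 12), (5, 15), (10, 0), (10, 3), (10, 4), (10, 7), (10, 8), (10, 11), (10, 12), (10, 15), (15, 1), (15, 2), (15, 5), (15, 6), (15, 9), (15, 10), (15, 13), (15, 14)]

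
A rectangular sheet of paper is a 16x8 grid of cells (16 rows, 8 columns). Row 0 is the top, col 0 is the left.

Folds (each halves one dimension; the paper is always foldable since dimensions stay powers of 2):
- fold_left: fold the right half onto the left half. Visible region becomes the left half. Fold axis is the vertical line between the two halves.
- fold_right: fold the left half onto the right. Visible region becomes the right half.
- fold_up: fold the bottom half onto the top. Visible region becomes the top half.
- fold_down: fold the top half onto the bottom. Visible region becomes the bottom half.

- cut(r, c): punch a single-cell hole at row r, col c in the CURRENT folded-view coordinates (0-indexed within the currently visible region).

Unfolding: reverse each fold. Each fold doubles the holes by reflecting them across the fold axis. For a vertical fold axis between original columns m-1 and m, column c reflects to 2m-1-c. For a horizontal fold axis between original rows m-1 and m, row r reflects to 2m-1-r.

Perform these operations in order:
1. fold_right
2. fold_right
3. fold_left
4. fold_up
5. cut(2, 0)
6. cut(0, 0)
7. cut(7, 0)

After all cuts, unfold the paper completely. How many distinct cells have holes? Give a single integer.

Op 1 fold_right: fold axis v@4; visible region now rows[0,16) x cols[4,8) = 16x4
Op 2 fold_right: fold axis v@6; visible region now rows[0,16) x cols[6,8) = 16x2
Op 3 fold_left: fold axis v@7; visible region now rows[0,16) x cols[6,7) = 16x1
Op 4 fold_up: fold axis h@8; visible region now rows[0,8) x cols[6,7) = 8x1
Op 5 cut(2, 0): punch at orig (2,6); cuts so far [(2, 6)]; region rows[0,8) x cols[6,7) = 8x1
Op 6 cut(0, 0): punch at orig (0,6); cuts so far [(0, 6), (2, 6)]; region rows[0,8) x cols[6,7) = 8x1
Op 7 cut(7, 0): punch at orig (7,6); cuts so far [(0, 6), (2, 6), (7, 6)]; region rows[0,8) x cols[6,7) = 8x1
Unfold 1 (reflect across h@8): 6 holes -> [(0, 6), (2, 6), (7, 6), (8, 6), (13, 6), (15, 6)]
Unfold 2 (reflect across v@7): 12 holes -> [(0, 6), (0, 7), (2, 6), (2, 7), (7, 6), (7, 7), (8, 6), (8, 7), (13, 6), (13, 7), (15, 6), (15, 7)]
Unfold 3 (reflect across v@6): 24 holes -> [(0, 4), (0, 5), (0, 6), (0, 7), (2, 4), (2, 5), (2, 6), (2, 7), (7, 4), (7, 5), (7, 6), (7, 7), (8, 4), (8, 5), (8, 6), (8, 7), (13, 4), (13, 5), (13, 6), (13, 7), (15, 4), (15, 5), (15, 6), (15, 7)]
Unfold 4 (reflect across v@4): 48 holes -> [(0, 0), (0, 1), (0, 2), (0, 3), (0, 4), (0, 5), (0, 6), (0, 7), (2, 0), (2, 1), (2, 2), (2, 3), (2, 4), (2, 5), (2, 6), (2, 7), (7, 0), (7, 1), (7, 2), (7, 3), (7, 4), (7, 5), (7, 6), (7, 7), (8, 0), (8, 1), (8, 2), (8, 3), (8, 4), (8, 5), (8, 6), (8, 7), (13, 0), (13, 1), (13, 2), (13, 3), (13, 4), (13, 5), (13, 6), (13, 7), (15, 0), (15, 1), (15, 2), (15, 3), (15, 4), (15, 5), (15, 6), (15, 7)]

Answer: 48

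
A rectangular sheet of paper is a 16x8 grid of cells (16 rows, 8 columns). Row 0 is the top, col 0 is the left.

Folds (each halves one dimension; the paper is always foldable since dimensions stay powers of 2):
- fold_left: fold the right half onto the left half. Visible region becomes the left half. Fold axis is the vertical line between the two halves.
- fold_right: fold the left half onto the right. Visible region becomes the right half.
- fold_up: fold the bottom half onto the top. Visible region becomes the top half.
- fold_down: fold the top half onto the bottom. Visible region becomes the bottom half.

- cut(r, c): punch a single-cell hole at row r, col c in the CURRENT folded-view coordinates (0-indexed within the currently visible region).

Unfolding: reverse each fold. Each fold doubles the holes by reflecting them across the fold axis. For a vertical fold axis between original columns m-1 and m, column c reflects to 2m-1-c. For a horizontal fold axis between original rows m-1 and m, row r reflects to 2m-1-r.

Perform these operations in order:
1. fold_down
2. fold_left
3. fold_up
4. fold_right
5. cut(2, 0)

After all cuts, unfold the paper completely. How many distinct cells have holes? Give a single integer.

Op 1 fold_down: fold axis h@8; visible region now rows[8,16) x cols[0,8) = 8x8
Op 2 fold_left: fold axis v@4; visible region now rows[8,16) x cols[0,4) = 8x4
Op 3 fold_up: fold axis h@12; visible region now rows[8,12) x cols[0,4) = 4x4
Op 4 fold_right: fold axis v@2; visible region now rows[8,12) x cols[2,4) = 4x2
Op 5 cut(2, 0): punch at orig (10,2); cuts so far [(10, 2)]; region rows[8,12) x cols[2,4) = 4x2
Unfold 1 (reflect across v@2): 2 holes -> [(10, 1), (10, 2)]
Unfold 2 (reflect across h@12): 4 holes -> [(10, 1), (10, 2), (13, 1), (13, 2)]
Unfold 3 (reflect across v@4): 8 holes -> [(10, 1), (10, 2), (10, 5), (10, 6), (13, 1), (13, 2), (13, 5), (13, 6)]
Unfold 4 (reflect across h@8): 16 holes -> [(2, 1), (2, 2), (2, 5), (2, 6), (5, 1), (5, 2), (5, 5), (5, 6), (10, 1), (10, 2), (10, 5), (10, 6), (13, 1), (13, 2), (13, 5), (13, 6)]

Answer: 16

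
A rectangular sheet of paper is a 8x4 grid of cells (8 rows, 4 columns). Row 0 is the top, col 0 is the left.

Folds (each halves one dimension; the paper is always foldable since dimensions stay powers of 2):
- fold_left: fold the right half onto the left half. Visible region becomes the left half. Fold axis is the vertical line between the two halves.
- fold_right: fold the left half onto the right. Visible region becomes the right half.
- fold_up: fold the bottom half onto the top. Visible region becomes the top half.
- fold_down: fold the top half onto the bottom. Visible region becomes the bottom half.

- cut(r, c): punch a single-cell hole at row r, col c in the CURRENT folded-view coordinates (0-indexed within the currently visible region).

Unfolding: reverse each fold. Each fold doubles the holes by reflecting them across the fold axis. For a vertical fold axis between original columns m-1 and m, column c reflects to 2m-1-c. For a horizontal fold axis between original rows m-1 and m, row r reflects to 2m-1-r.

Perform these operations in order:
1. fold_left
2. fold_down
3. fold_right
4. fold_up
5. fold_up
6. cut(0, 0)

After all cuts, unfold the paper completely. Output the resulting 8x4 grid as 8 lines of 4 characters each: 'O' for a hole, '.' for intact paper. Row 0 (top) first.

Op 1 fold_left: fold axis v@2; visible region now rows[0,8) x cols[0,2) = 8x2
Op 2 fold_down: fold axis h@4; visible region now rows[4,8) x cols[0,2) = 4x2
Op 3 fold_right: fold axis v@1; visible region now rows[4,8) x cols[1,2) = 4x1
Op 4 fold_up: fold axis h@6; visible region now rows[4,6) x cols[1,2) = 2x1
Op 5 fold_up: fold axis h@5; visible region now rows[4,5) x cols[1,2) = 1x1
Op 6 cut(0, 0): punch at orig (4,1); cuts so far [(4, 1)]; region rows[4,5) x cols[1,2) = 1x1
Unfold 1 (reflect across h@5): 2 holes -> [(4, 1), (5, 1)]
Unfold 2 (reflect across h@6): 4 holes -> [(4, 1), (5, 1), (6, 1), (7, 1)]
Unfold 3 (reflect across v@1): 8 holes -> [(4, 0), (4, 1), (5, 0), (5, 1), (6, 0), (6, 1), (7, 0), (7, 1)]
Unfold 4 (reflect across h@4): 16 holes -> [(0, 0), (0, 1), (1, 0), (1, 1), (2, 0), (2, 1), (3, 0), (3, 1), (4, 0), (4, 1), (5, 0), (5, 1), (6, 0), (6, 1), (7, 0), (7, 1)]
Unfold 5 (reflect across v@2): 32 holes -> [(0, 0), (0, 1), (0, 2), (0, 3), (1, 0), (1, 1), (1, 2), (1, 3), (2, 0), (2, 1), (2, 2), (2, 3), (3, 0), (3, 1), (3, 2), (3, 3), (4, 0), (4, 1), (4, 2), (4, 3), (5, 0), (5, 1), (5, 2), (5, 3), (6, 0), (6, 1), (6, 2), (6, 3), (7, 0), (7, 1), (7, 2), (7, 3)]

Answer: OOOO
OOOO
OOOO
OOOO
OOOO
OOOO
OOOO
OOOO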